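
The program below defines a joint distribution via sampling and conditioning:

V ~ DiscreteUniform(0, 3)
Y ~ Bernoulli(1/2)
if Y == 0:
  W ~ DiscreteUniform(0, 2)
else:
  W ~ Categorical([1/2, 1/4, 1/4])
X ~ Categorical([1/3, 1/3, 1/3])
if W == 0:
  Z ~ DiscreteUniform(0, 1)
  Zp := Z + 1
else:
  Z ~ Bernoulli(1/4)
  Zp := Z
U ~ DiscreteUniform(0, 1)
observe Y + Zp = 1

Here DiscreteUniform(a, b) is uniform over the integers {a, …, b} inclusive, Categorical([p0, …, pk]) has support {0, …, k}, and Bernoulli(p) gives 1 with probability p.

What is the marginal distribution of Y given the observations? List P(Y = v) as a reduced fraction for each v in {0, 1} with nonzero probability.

Enumerate traces; 120 have nonzero weight after conditioning:
  (V=0, Y=0, W=0, X=0, Z=0, U=0) weight 1/288
  (V=0, Y=0, W=0, X=0, Z=0, U=1) weight 1/288
  (V=0, Y=0, W=0, X=1, Z=0, U=0) weight 1/288
  (V=0, Y=0, W=0, X=1, Z=0, U=1) weight 1/288
  (V=0, Y=0, W=0, X=2, Z=0, U=0) weight 1/288
  (V=0, Y=0, W=0, X=2, Z=0, U=1) weight 1/288
  (V=0, Y=0, W=1, X=0, Z=1, U=0) weight 1/576
  (V=0, Y=0, W=1, X=0, Z=1, U=1) weight 1/576
  (V=0, Y=1, W=1, X=0, Z=0, U=0) weight 1/256
  … 111 more
Group by Y:
  weight(Y=0) = 1/6
  weight(Y=1) = 3/16
Total weight = 1/6 + 3/16 = 17/48
P(Y=0 | obs) = 1/6 / 17/48 = 8/17
P(Y=1 | obs) = 3/16 / 17/48 = 9/17

P(Y=0) = 8/17, P(Y=1) = 9/17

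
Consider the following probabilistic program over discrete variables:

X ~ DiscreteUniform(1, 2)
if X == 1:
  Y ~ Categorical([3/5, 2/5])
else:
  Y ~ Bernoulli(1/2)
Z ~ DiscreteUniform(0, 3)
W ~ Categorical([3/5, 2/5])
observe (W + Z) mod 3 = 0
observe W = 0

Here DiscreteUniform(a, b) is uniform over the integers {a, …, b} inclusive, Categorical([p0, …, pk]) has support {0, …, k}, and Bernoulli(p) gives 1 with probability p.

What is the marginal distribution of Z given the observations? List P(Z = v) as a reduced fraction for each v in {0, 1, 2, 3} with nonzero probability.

Enumerate traces; 8 have nonzero weight after conditioning:
  (X=1, Y=0, Z=0, W=0) weight 9/200
  (X=1, Y=0, Z=3, W=0) weight 9/200
  (X=1, Y=1, Z=0, W=0) weight 3/100
  (X=1, Y=1, Z=3, W=0) weight 3/100
  (X=2, Y=0, Z=0, W=0) weight 3/80
  (X=2, Y=0, Z=3, W=0) weight 3/80
  (X=2, Y=1, Z=0, W=0) weight 3/80
  (X=2, Y=1, Z=3, W=0) weight 3/80
Group by Z:
  weight(Z=0) = 3/20
  weight(Z=3) = 3/20
Total weight = 3/20 + 3/20 = 3/10
P(Z=0 | obs) = 3/20 / 3/10 = 1/2
P(Z=3 | obs) = 3/20 / 3/10 = 1/2

P(Z=0) = 1/2, P(Z=3) = 1/2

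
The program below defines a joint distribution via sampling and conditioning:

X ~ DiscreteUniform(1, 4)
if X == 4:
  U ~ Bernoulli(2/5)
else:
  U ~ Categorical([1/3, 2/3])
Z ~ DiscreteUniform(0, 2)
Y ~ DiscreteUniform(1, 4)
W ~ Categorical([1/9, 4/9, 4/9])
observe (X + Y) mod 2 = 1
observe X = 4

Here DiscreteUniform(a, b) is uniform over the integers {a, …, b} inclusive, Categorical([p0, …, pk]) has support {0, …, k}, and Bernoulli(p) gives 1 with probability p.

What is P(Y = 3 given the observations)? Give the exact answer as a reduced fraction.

P(Y = 3 | obs) = 1/2

Enumerate traces; 36 have nonzero weight after conditioning:
  (X=4, U=0, Z=0, Y=1, W=0) weight 1/720
  (X=4, U=0, Z=0, Y=1, W=1) weight 1/180
  (X=4, U=0, Z=0, Y=1, W=2) weight 1/180
  (X=4, U=0, Z=0, Y=3, W=0) weight 1/720
  (X=4, U=0, Z=0, Y=3, W=1) weight 1/180
  (X=4, U=0, Z=0, Y=3, W=2) weight 1/180
  (X=4, U=0, Z=1, Y=1, W=0) weight 1/720
  (X=4, U=0, Z=1, Y=1, W=1) weight 1/180
  … 28 more
Group by Y:
  weight(Y=1) = 1/16
  weight(Y=3) = 1/16
Total weight = 1/16 + 1/16 = 1/8
P(Y=1 | obs) = 1/16 / 1/8 = 1/2
P(Y=3 | obs) = 1/16 / 1/8 = 1/2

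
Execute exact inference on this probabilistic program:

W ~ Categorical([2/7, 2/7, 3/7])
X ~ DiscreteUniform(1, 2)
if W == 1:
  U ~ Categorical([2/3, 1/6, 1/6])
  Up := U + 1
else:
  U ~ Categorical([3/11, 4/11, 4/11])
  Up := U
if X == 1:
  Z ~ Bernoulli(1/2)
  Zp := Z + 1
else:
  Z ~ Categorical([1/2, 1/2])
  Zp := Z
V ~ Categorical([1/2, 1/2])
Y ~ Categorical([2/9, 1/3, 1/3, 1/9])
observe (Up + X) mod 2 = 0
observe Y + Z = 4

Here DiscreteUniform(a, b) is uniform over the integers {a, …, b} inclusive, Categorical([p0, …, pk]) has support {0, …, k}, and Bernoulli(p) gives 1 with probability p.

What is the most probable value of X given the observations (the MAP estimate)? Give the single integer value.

Enumerate traces; 18 have nonzero weight after conditioning:
  (W=0, X=1, U=1, Z=1, V=0, Y=3) weight 1/693
  (W=0, X=1, U=1, Z=1, V=1, Y=3) weight 1/693
  (W=0, X=2, U=0, Z=1, V=0, Y=3) weight 1/924
  (W=0, X=2, U=0, Z=1, V=1, Y=3) weight 1/924
  (W=0, X=2, U=2, Z=1, V=0, Y=3) weight 1/693
  (W=0, X=2, U=2, Z=1, V=1, Y=3) weight 1/693
  (W=1, X=1, U=0, Z=1, V=0, Y=3) weight 1/378
  (W=1, X=1, U=0, Z=1, V=1, Y=3) weight 1/378
  … 10 more
Group by X:
  weight(X=1) = 115/8316
  weight(X=2) = 29/2079
Total weight = 115/8316 + 29/2079 = 1/36
P(X=1 | obs) = 115/8316 / 1/36 = 115/231
P(X=2 | obs) = 29/2079 / 1/36 = 116/231
argmax = 2

argmax_v P(X = v | obs) = 2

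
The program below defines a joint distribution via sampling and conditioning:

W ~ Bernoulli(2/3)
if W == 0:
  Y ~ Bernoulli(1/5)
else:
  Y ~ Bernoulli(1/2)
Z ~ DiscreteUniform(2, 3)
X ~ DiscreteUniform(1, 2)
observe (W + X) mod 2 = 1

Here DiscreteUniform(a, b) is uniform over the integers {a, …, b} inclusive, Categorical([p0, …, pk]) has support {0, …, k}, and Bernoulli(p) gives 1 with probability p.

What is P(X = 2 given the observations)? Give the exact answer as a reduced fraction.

P(X = 2 | obs) = 2/3

Enumerate traces; 8 have nonzero weight after conditioning:
  (W=0, Y=0, Z=2, X=1) weight 1/15
  (W=0, Y=0, Z=3, X=1) weight 1/15
  (W=0, Y=1, Z=2, X=1) weight 1/60
  (W=0, Y=1, Z=3, X=1) weight 1/60
  (W=1, Y=0, Z=2, X=2) weight 1/12
  (W=1, Y=0, Z=3, X=2) weight 1/12
  (W=1, Y=1, Z=2, X=2) weight 1/12
  (W=1, Y=1, Z=3, X=2) weight 1/12
Group by X:
  weight(X=1) = 1/6
  weight(X=2) = 1/3
Total weight = 1/6 + 1/3 = 1/2
P(X=1 | obs) = 1/6 / 1/2 = 1/3
P(X=2 | obs) = 1/3 / 1/2 = 2/3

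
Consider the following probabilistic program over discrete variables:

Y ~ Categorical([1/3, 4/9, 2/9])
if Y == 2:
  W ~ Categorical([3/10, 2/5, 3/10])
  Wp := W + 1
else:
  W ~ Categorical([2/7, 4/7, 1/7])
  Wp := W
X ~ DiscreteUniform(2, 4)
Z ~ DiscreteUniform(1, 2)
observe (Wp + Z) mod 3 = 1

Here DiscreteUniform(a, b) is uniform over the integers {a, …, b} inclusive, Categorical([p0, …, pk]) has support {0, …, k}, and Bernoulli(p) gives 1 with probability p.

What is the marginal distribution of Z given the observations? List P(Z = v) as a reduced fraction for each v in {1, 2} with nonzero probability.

P(Z=1) = 13/22, P(Z=2) = 9/22

Enumerate traces; 18 have nonzero weight after conditioning:
  (Y=0, W=0, X=2, Z=1) weight 1/63
  (Y=0, W=0, X=3, Z=1) weight 1/63
  (Y=0, W=0, X=4, Z=1) weight 1/63
  (Y=0, W=2, X=2, Z=2) weight 1/126
  (Y=0, W=2, X=3, Z=2) weight 1/126
  (Y=0, W=2, X=4, Z=2) weight 1/126
  (Y=1, W=0, X=2, Z=1) weight 4/189
  (Y=1, W=0, X=3, Z=1) weight 4/189
  … 10 more
Group by Z:
  weight(Z=1) = 13/90
  weight(Z=2) = 1/10
Total weight = 13/90 + 1/10 = 11/45
P(Z=1 | obs) = 13/90 / 11/45 = 13/22
P(Z=2 | obs) = 1/10 / 11/45 = 9/22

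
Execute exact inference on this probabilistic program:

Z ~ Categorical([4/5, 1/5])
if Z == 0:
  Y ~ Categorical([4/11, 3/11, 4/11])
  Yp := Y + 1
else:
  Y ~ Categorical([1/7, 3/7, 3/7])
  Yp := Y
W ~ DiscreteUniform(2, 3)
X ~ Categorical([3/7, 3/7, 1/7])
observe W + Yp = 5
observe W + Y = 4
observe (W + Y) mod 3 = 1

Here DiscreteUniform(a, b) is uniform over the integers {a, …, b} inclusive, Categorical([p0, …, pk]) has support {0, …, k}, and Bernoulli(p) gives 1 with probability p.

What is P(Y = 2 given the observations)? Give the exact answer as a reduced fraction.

Enumerate traces; 6 have nonzero weight after conditioning:
  (Z=0, Y=1, W=3, X=0) weight 18/385
  (Z=0, Y=1, W=3, X=1) weight 18/385
  (Z=0, Y=1, W=3, X=2) weight 6/385
  (Z=0, Y=2, W=2, X=0) weight 24/385
  (Z=0, Y=2, W=2, X=1) weight 24/385
  (Z=0, Y=2, W=2, X=2) weight 8/385
Group by Y:
  weight(Y=1) = 6/55
  weight(Y=2) = 8/55
Total weight = 6/55 + 8/55 = 14/55
P(Y=1 | obs) = 6/55 / 14/55 = 3/7
P(Y=2 | obs) = 8/55 / 14/55 = 4/7

P(Y = 2 | obs) = 4/7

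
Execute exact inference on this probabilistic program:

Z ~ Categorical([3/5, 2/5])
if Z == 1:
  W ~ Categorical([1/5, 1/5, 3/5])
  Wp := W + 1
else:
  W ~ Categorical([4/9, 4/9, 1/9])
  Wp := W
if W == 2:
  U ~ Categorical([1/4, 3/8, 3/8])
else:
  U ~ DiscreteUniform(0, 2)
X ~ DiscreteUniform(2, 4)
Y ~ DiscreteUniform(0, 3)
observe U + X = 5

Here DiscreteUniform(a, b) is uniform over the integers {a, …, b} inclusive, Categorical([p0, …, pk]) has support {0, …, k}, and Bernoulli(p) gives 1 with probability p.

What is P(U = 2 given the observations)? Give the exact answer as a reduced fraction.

P(U = 2 | obs) = 1/2

Enumerate traces; 48 have nonzero weight after conditioning:
  (Z=0, W=0, U=1, X=4, Y=0) weight 1/135
  (Z=0, W=0, U=1, X=4, Y=1) weight 1/135
  (Z=0, W=0, U=1, X=4, Y=2) weight 1/135
  (Z=0, W=0, U=1, X=4, Y=3) weight 1/135
  (Z=0, W=0, U=2, X=3, Y=0) weight 1/135
  (Z=0, W=0, U=2, X=3, Y=1) weight 1/135
  (Z=0, W=0, U=2, X=3, Y=2) weight 1/135
  (Z=0, W=0, U=2, X=3, Y=3) weight 1/135
  … 40 more
Group by U:
  weight(U=1) = 623/5400
  weight(U=2) = 623/5400
Total weight = 623/5400 + 623/5400 = 623/2700
P(U=1 | obs) = 623/5400 / 623/2700 = 1/2
P(U=2 | obs) = 623/5400 / 623/2700 = 1/2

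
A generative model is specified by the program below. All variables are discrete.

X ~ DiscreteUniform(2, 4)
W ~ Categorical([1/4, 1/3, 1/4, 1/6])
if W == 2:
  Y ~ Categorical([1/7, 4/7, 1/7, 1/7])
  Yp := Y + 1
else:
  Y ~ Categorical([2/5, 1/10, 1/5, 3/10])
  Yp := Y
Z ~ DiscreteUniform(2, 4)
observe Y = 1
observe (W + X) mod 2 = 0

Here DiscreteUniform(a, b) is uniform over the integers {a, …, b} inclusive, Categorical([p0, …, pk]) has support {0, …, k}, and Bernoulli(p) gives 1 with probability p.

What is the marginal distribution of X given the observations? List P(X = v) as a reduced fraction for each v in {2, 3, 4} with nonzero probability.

P(X=2) = 47/108, P(X=3) = 7/54, P(X=4) = 47/108

Enumerate traces; 18 have nonzero weight after conditioning:
  (X=2, W=0, Y=1, Z=2) weight 1/360
  (X=2, W=0, Y=1, Z=3) weight 1/360
  (X=2, W=0, Y=1, Z=4) weight 1/360
  (X=2, W=2, Y=1, Z=2) weight 1/63
  (X=2, W=2, Y=1, Z=3) weight 1/63
  (X=2, W=2, Y=1, Z=4) weight 1/63
  (X=3, W=1, Y=1, Z=2) weight 1/270
  (X=3, W=1, Y=1, Z=3) weight 1/270
  (X=4, W=0, Y=1, Z=2) weight 1/360
  … 9 more
Group by X:
  weight(X=2) = 47/840
  weight(X=3) = 1/60
  weight(X=4) = 47/840
Total weight = 47/840 + 1/60 + 47/840 = 9/70
P(X=2 | obs) = 47/840 / 9/70 = 47/108
P(X=3 | obs) = 1/60 / 9/70 = 7/54
P(X=4 | obs) = 47/840 / 9/70 = 47/108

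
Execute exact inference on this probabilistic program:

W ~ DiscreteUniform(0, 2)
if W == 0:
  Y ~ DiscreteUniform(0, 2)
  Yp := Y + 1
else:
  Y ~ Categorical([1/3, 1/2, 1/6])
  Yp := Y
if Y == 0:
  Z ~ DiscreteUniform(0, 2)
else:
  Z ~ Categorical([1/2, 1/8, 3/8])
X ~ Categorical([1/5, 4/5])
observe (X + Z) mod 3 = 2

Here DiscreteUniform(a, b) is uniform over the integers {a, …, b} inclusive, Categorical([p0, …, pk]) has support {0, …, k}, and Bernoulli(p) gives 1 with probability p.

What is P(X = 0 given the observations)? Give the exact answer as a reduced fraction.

Enumerate traces; 18 have nonzero weight after conditioning:
  (W=0, Y=0, Z=1, X=1) weight 4/135
  (W=0, Y=0, Z=2, X=0) weight 1/135
  (W=0, Y=1, Z=1, X=1) weight 1/90
  (W=0, Y=1, Z=2, X=0) weight 1/120
  (W=0, Y=2, Z=1, X=1) weight 1/90
  (W=0, Y=2, Z=2, X=0) weight 1/120
  (W=1, Y=0, Z=1, X=1) weight 4/135
  (W=1, Y=0, Z=2, X=0) weight 1/135
  … 10 more
Group by X:
  weight(X=0) = 13/180
  weight(X=1) = 7/45
Total weight = 13/180 + 7/45 = 41/180
P(X=0 | obs) = 13/180 / 41/180 = 13/41
P(X=1 | obs) = 7/45 / 41/180 = 28/41

P(X = 0 | obs) = 13/41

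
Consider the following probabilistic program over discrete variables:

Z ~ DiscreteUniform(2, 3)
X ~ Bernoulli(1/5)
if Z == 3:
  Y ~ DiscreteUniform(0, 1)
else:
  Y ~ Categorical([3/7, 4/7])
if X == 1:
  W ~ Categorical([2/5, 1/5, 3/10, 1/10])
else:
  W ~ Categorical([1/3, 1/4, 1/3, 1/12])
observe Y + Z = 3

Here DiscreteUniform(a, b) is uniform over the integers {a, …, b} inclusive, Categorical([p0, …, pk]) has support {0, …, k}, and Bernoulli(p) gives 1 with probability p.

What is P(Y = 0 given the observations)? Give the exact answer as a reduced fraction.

P(Y = 0 | obs) = 7/15

Enumerate traces; 16 have nonzero weight after conditioning:
  (Z=2, X=0, Y=1, W=0) weight 8/105
  (Z=2, X=0, Y=1, W=1) weight 2/35
  (Z=2, X=0, Y=1, W=2) weight 8/105
  (Z=2, X=0, Y=1, W=3) weight 2/105
  (Z=2, X=1, Y=1, W=0) weight 4/175
  (Z=2, X=1, Y=1, W=1) weight 2/175
  (Z=2, X=1, Y=1, W=2) weight 3/175
  (Z=2, X=1, Y=1, W=3) weight 1/175
  (Z=3, X=0, Y=0, W=0) weight 1/15
  … 7 more
Group by Y:
  weight(Y=0) = 1/4
  weight(Y=1) = 2/7
Total weight = 1/4 + 2/7 = 15/28
P(Y=0 | obs) = 1/4 / 15/28 = 7/15
P(Y=1 | obs) = 2/7 / 15/28 = 8/15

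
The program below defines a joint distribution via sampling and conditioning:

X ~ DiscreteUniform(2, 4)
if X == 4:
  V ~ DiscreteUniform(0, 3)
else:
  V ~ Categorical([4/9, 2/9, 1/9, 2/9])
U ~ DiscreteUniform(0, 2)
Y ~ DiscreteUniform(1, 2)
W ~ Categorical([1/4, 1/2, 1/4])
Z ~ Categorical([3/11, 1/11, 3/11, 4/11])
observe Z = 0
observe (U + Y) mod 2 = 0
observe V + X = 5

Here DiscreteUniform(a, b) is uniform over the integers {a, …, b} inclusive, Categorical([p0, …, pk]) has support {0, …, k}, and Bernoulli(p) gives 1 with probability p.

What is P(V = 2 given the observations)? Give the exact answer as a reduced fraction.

Enumerate traces; 27 have nonzero weight after conditioning:
  (X=2, V=3, U=0, Y=2, W=0, Z=0) weight 1/1188
  (X=2, V=3, U=0, Y=2, W=1, Z=0) weight 1/594
  (X=2, V=3, U=0, Y=2, W=2, Z=0) weight 1/1188
  (X=2, V=3, U=1, Y=1, W=0, Z=0) weight 1/1188
  (X=2, V=3, U=1, Y=1, W=1, Z=0) weight 1/594
  (X=2, V=3, U=1, Y=1, W=2, Z=0) weight 1/1188
  (X=2, V=3, U=2, Y=2, W=0, Z=0) weight 1/1188
  (X=2, V=3, U=2, Y=2, W=1, Z=0) weight 1/594
  (X=3, V=2, U=0, Y=2, W=0, Z=0) weight 1/2376
  (X=4, V=1, U=0, Y=2, W=0, Z=0) weight 1/1056
  … 17 more
Group by V:
  weight(V=1) = 1/88
  weight(V=2) = 1/198
  weight(V=3) = 1/99
Total weight = 1/88 + 1/198 + 1/99 = 7/264
P(V=1 | obs) = 1/88 / 7/264 = 3/7
P(V=2 | obs) = 1/198 / 7/264 = 4/21
P(V=3 | obs) = 1/99 / 7/264 = 8/21

P(V = 2 | obs) = 4/21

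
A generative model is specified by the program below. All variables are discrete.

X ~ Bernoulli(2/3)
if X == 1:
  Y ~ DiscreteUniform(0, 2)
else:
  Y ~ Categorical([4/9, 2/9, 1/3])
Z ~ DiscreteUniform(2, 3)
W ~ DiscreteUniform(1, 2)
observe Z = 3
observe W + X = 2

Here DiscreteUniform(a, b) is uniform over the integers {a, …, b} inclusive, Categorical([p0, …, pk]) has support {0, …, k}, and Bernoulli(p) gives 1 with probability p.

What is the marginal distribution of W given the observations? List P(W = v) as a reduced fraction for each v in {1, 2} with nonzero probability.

Enumerate traces; 6 have nonzero weight after conditioning:
  (X=0, Y=0, Z=3, W=2) weight 1/27
  (X=0, Y=1, Z=3, W=2) weight 1/54
  (X=0, Y=2, Z=3, W=2) weight 1/36
  (X=1, Y=0, Z=3, W=1) weight 1/18
  (X=1, Y=1, Z=3, W=1) weight 1/18
  (X=1, Y=2, Z=3, W=1) weight 1/18
Group by W:
  weight(W=1) = 1/6
  weight(W=2) = 1/12
Total weight = 1/6 + 1/12 = 1/4
P(W=1 | obs) = 1/6 / 1/4 = 2/3
P(W=2 | obs) = 1/12 / 1/4 = 1/3

P(W=1) = 2/3, P(W=2) = 1/3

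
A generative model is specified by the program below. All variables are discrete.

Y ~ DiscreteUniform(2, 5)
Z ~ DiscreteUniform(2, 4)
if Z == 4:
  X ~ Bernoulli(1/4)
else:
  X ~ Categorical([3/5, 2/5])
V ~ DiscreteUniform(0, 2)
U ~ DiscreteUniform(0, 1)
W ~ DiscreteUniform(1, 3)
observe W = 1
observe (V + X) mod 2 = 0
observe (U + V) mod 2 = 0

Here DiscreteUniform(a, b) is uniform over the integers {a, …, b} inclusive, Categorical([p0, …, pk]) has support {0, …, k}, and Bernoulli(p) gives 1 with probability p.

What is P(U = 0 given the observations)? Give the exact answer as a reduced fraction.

Enumerate traces; 36 have nonzero weight after conditioning:
  (Y=2, Z=2, X=0, V=0, U=0, W=1) weight 1/360
  (Y=2, Z=2, X=0, V=2, U=0, W=1) weight 1/360
  (Y=2, Z=2, X=1, V=1, U=1, W=1) weight 1/540
  (Y=2, Z=3, X=0, V=0, U=0, W=1) weight 1/360
  (Y=2, Z=3, X=0, V=2, U=0, W=1) weight 1/360
  (Y=2, Z=3, X=1, V=1, U=1, W=1) weight 1/540
  (Y=2, Z=4, X=0, V=0, U=0, W=1) weight 1/288
  (Y=2, Z=4, X=0, V=2, U=0, W=1) weight 1/288
  … 28 more
Group by U:
  weight(U=0) = 13/180
  weight(U=1) = 7/360
Total weight = 13/180 + 7/360 = 11/120
P(U=0 | obs) = 13/180 / 11/120 = 26/33
P(U=1 | obs) = 7/360 / 11/120 = 7/33

P(U = 0 | obs) = 26/33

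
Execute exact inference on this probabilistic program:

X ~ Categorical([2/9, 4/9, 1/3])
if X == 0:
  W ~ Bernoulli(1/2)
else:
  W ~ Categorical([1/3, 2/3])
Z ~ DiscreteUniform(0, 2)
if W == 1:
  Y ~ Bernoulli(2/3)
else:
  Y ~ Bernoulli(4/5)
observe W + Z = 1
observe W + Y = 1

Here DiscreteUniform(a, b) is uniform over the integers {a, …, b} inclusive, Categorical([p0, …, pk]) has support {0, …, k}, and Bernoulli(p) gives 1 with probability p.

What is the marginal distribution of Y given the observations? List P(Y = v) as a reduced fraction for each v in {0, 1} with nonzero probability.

Enumerate traces; 6 have nonzero weight after conditioning:
  (X=0, W=0, Z=1, Y=1) weight 4/135
  (X=0, W=1, Z=0, Y=0) weight 1/81
  (X=1, W=0, Z=1, Y=1) weight 16/405
  (X=1, W=1, Z=0, Y=0) weight 8/243
  (X=2, W=0, Z=1, Y=1) weight 4/135
  (X=2, W=1, Z=0, Y=0) weight 2/81
Group by Y:
  weight(Y=0) = 17/243
  weight(Y=1) = 8/81
Total weight = 17/243 + 8/81 = 41/243
P(Y=0 | obs) = 17/243 / 41/243 = 17/41
P(Y=1 | obs) = 8/81 / 41/243 = 24/41

P(Y=0) = 17/41, P(Y=1) = 24/41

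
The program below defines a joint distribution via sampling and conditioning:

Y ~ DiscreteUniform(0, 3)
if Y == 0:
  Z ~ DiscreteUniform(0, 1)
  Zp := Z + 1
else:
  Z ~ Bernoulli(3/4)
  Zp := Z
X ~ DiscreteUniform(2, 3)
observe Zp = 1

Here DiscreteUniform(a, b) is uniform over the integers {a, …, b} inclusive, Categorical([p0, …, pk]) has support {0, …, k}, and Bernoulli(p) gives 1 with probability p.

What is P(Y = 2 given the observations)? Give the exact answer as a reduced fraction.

P(Y = 2 | obs) = 3/11

Enumerate traces; 8 have nonzero weight after conditioning:
  (Y=0, Z=0, X=2) weight 1/16
  (Y=0, Z=0, X=3) weight 1/16
  (Y=1, Z=1, X=2) weight 3/32
  (Y=1, Z=1, X=3) weight 3/32
  (Y=2, Z=1, X=2) weight 3/32
  (Y=2, Z=1, X=3) weight 3/32
  (Y=3, Z=1, X=2) weight 3/32
  (Y=3, Z=1, X=3) weight 3/32
Group by Y:
  weight(Y=0) = 1/8
  weight(Y=1) = 3/16
  weight(Y=2) = 3/16
  weight(Y=3) = 3/16
Total weight = 1/8 + 3/16 + 3/16 + 3/16 = 11/16
P(Y=0 | obs) = 1/8 / 11/16 = 2/11
P(Y=1 | obs) = 3/16 / 11/16 = 3/11
P(Y=2 | obs) = 3/16 / 11/16 = 3/11
P(Y=3 | obs) = 3/16 / 11/16 = 3/11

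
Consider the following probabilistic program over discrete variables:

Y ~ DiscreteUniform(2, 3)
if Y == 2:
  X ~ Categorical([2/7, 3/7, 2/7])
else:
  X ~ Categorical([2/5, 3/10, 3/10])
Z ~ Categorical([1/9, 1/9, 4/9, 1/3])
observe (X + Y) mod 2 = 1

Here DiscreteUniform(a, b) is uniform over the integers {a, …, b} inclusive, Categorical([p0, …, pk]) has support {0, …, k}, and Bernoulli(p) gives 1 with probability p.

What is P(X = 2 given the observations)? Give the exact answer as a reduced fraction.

Enumerate traces; 12 have nonzero weight after conditioning:
  (Y=2, X=1, Z=0) weight 1/42
  (Y=2, X=1, Z=1) weight 1/42
  (Y=2, X=1, Z=2) weight 2/21
  (Y=2, X=1, Z=3) weight 1/14
  (Y=3, X=0, Z=0) weight 1/45
  (Y=3, X=0, Z=1) weight 1/45
  (Y=3, X=0, Z=2) weight 4/45
  (Y=3, X=0, Z=3) weight 1/15
  (Y=3, X=2, Z=0) weight 1/60
  … 3 more
Group by X:
  weight(X=0) = 1/5
  weight(X=1) = 3/14
  weight(X=2) = 3/20
Total weight = 1/5 + 3/14 + 3/20 = 79/140
P(X=0 | obs) = 1/5 / 79/140 = 28/79
P(X=1 | obs) = 3/14 / 79/140 = 30/79
P(X=2 | obs) = 3/20 / 79/140 = 21/79

P(X = 2 | obs) = 21/79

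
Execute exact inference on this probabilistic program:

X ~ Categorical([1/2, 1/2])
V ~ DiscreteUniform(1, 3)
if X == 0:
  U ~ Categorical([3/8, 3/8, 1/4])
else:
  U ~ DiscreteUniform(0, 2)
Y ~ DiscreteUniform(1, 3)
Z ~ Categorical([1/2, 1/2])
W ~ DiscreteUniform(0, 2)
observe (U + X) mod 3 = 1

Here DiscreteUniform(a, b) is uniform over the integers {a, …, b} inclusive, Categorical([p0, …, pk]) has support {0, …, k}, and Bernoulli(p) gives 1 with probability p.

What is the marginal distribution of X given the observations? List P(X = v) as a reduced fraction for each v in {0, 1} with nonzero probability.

P(X=0) = 9/17, P(X=1) = 8/17

Enumerate traces; 108 have nonzero weight after conditioning:
  (X=0, V=1, U=1, Y=1, Z=0, W=0) weight 1/288
  (X=0, V=1, U=1, Y=1, Z=0, W=1) weight 1/288
  (X=0, V=1, U=1, Y=1, Z=0, W=2) weight 1/288
  (X=0, V=1, U=1, Y=1, Z=1, W=0) weight 1/288
  (X=0, V=1, U=1, Y=1, Z=1, W=1) weight 1/288
  (X=0, V=1, U=1, Y=1, Z=1, W=2) weight 1/288
  (X=0, V=1, U=1, Y=2, Z=0, W=0) weight 1/288
  (X=0, V=1, U=1, Y=2, Z=0, W=1) weight 1/288
  (X=1, V=1, U=0, Y=1, Z=0, W=0) weight 1/324
  … 99 more
Group by X:
  weight(X=0) = 3/16
  weight(X=1) = 1/6
Total weight = 3/16 + 1/6 = 17/48
P(X=0 | obs) = 3/16 / 17/48 = 9/17
P(X=1 | obs) = 1/6 / 17/48 = 8/17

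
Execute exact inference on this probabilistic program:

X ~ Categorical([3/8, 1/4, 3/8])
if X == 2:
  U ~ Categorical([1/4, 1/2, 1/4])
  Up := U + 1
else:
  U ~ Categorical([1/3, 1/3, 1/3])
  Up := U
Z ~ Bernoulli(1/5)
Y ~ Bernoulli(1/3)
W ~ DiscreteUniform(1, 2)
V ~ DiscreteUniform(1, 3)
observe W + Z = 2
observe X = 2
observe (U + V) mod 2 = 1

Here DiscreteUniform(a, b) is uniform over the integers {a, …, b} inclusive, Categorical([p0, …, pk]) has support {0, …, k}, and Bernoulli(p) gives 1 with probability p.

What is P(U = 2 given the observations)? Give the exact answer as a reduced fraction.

P(U = 2 | obs) = 1/3

Enumerate traces; 20 have nonzero weight after conditioning:
  (X=2, U=0, Z=0, Y=0, W=2, V=1) weight 1/120
  (X=2, U=0, Z=0, Y=0, W=2, V=3) weight 1/120
  (X=2, U=0, Z=0, Y=1, W=2, V=1) weight 1/240
  (X=2, U=0, Z=0, Y=1, W=2, V=3) weight 1/240
  (X=2, U=0, Z=1, Y=0, W=1, V=1) weight 1/480
  (X=2, U=0, Z=1, Y=0, W=1, V=3) weight 1/480
  (X=2, U=0, Z=1, Y=1, W=1, V=1) weight 1/960
  (X=2, U=0, Z=1, Y=1, W=1, V=3) weight 1/960
  (X=2, U=1, Z=0, Y=0, W=2, V=2) weight 1/60
  (X=2, U=2, Z=0, Y=0, W=2, V=1) weight 1/120
  … 10 more
Group by U:
  weight(U=0) = 1/32
  weight(U=1) = 1/32
  weight(U=2) = 1/32
Total weight = 1/32 + 1/32 + 1/32 = 3/32
P(U=0 | obs) = 1/32 / 3/32 = 1/3
P(U=1 | obs) = 1/32 / 3/32 = 1/3
P(U=2 | obs) = 1/32 / 3/32 = 1/3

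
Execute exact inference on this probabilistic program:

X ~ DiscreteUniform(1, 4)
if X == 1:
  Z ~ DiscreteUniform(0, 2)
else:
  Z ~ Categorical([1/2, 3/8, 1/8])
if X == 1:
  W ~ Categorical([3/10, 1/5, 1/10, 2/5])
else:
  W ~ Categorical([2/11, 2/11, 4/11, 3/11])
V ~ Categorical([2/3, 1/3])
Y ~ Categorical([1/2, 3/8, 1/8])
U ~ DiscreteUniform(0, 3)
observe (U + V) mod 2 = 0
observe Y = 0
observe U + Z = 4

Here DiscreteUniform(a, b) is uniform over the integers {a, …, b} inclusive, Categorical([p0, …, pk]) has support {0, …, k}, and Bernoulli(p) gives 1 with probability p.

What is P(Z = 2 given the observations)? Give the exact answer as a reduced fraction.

P(Z = 2 | obs) = 34/69

Enumerate traces; 32 have nonzero weight after conditioning:
  (X=1, Z=1, W=0, V=1, Y=0, U=3) weight 1/960
  (X=1, Z=1, W=1, V=1, Y=0, U=3) weight 1/1440
  (X=1, Z=1, W=2, V=1, Y=0, U=3) weight 1/2880
  (X=1, Z=1, W=3, V=1, Y=0, U=3) weight 1/720
  (X=1, Z=2, W=0, V=0, Y=0, U=2) weight 1/480
  (X=1, Z=2, W=1, V=0, Y=0, U=2) weight 1/720
  (X=1, Z=2, W=2, V=0, Y=0, U=2) weight 1/1440
  (X=1, Z=2, W=3, V=0, Y=0, U=2) weight 1/360
  … 24 more
Group by Z:
  weight(Z=1) = 35/2304
  weight(Z=2) = 17/1152
Total weight = 35/2304 + 17/1152 = 23/768
P(Z=1 | obs) = 35/2304 / 23/768 = 35/69
P(Z=2 | obs) = 17/1152 / 23/768 = 34/69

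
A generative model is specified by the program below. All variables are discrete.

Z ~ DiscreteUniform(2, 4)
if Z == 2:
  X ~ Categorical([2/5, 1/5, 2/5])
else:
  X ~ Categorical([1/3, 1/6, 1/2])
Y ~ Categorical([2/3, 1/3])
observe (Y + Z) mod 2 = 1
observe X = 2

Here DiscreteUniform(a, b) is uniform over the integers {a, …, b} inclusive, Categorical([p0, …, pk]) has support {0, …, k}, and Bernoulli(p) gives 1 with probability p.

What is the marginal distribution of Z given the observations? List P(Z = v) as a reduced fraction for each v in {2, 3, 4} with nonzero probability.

Enumerate traces; 3 have nonzero weight after conditioning:
  (Z=2, X=2, Y=1) weight 2/45
  (Z=3, X=2, Y=0) weight 1/9
  (Z=4, X=2, Y=1) weight 1/18
Group by Z:
  weight(Z=2) = 2/45
  weight(Z=3) = 1/9
  weight(Z=4) = 1/18
Total weight = 2/45 + 1/9 + 1/18 = 19/90
P(Z=2 | obs) = 2/45 / 19/90 = 4/19
P(Z=3 | obs) = 1/9 / 19/90 = 10/19
P(Z=4 | obs) = 1/18 / 19/90 = 5/19

P(Z=2) = 4/19, P(Z=3) = 10/19, P(Z=4) = 5/19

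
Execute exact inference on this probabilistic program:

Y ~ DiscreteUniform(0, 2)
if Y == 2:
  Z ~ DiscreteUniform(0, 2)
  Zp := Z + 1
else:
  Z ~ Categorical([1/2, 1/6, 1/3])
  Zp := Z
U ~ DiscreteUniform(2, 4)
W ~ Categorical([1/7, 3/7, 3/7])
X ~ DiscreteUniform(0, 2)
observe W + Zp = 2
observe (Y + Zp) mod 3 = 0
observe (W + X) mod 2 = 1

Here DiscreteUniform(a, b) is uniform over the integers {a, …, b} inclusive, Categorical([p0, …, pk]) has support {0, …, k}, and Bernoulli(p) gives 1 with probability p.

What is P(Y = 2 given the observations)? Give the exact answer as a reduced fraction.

P(Y = 2 | obs) = 12/23

Enumerate traces; 12 have nonzero weight after conditioning:
  (Y=0, Z=0, U=2, W=2, X=1) weight 1/126
  (Y=0, Z=0, U=3, W=2, X=1) weight 1/126
  (Y=0, Z=0, U=4, W=2, X=1) weight 1/126
  (Y=1, Z=2, U=2, W=0, X=1) weight 1/567
  (Y=1, Z=2, U=3, W=0, X=1) weight 1/567
  (Y=1, Z=2, U=4, W=0, X=1) weight 1/567
  (Y=2, Z=0, U=2, W=1, X=0) weight 1/189
  (Y=2, Z=0, U=2, W=1, X=2) weight 1/189
  … 4 more
Group by Y:
  weight(Y=0) = 1/42
  weight(Y=1) = 1/189
  weight(Y=2) = 2/63
Total weight = 1/42 + 1/189 + 2/63 = 23/378
P(Y=0 | obs) = 1/42 / 23/378 = 9/23
P(Y=1 | obs) = 1/189 / 23/378 = 2/23
P(Y=2 | obs) = 2/63 / 23/378 = 12/23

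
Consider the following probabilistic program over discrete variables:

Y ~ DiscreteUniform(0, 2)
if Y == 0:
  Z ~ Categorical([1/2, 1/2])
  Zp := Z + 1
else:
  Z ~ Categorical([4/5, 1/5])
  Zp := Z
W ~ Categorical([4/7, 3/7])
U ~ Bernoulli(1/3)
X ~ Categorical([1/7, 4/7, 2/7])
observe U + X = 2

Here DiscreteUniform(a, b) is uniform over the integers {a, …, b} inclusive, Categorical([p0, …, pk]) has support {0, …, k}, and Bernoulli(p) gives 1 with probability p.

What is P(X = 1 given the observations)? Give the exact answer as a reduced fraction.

Enumerate traces; 24 have nonzero weight after conditioning:
  (Y=0, Z=0, W=0, U=0, X=2) weight 8/441
  (Y=0, Z=0, W=0, U=1, X=1) weight 8/441
  (Y=0, Z=0, W=1, U=0, X=2) weight 2/147
  (Y=0, Z=0, W=1, U=1, X=1) weight 2/147
  (Y=0, Z=1, W=0, U=0, X=2) weight 8/441
  (Y=0, Z=1, W=0, U=1, X=1) weight 8/441
  (Y=0, Z=1, W=1, U=0, X=2) weight 2/147
  (Y=0, Z=1, W=1, U=1, X=1) weight 2/147
  … 16 more
Group by X:
  weight(X=1) = 4/21
  weight(X=2) = 4/21
Total weight = 4/21 + 4/21 = 8/21
P(X=1 | obs) = 4/21 / 8/21 = 1/2
P(X=2 | obs) = 4/21 / 8/21 = 1/2

P(X = 1 | obs) = 1/2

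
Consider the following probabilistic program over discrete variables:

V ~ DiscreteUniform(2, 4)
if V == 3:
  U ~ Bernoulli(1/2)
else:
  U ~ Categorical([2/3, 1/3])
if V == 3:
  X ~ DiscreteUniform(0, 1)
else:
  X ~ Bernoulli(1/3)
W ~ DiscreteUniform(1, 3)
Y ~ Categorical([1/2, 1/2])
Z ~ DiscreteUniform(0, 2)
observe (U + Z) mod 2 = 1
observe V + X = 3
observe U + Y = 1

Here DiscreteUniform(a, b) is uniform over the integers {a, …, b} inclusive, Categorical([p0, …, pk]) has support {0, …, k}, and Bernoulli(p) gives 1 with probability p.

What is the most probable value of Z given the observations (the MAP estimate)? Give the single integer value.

Enumerate traces; 18 have nonzero weight after conditioning:
  (V=2, U=0, X=1, W=1, Y=1, Z=1) weight 1/243
  (V=2, U=0, X=1, W=2, Y=1, Z=1) weight 1/243
  (V=2, U=0, X=1, W=3, Y=1, Z=1) weight 1/243
  (V=2, U=1, X=1, W=1, Y=0, Z=0) weight 1/486
  (V=2, U=1, X=1, W=1, Y=0, Z=2) weight 1/486
  (V=2, U=1, X=1, W=2, Y=0, Z=0) weight 1/486
  (V=2, U=1, X=1, W=2, Y=0, Z=2) weight 1/486
  (V=2, U=1, X=1, W=3, Y=0, Z=0) weight 1/486
  … 10 more
Group by Z:
  weight(Z=0) = 13/648
  weight(Z=1) = 17/648
  weight(Z=2) = 13/648
Total weight = 13/648 + 17/648 + 13/648 = 43/648
P(Z=0 | obs) = 13/648 / 43/648 = 13/43
P(Z=1 | obs) = 17/648 / 43/648 = 17/43
P(Z=2 | obs) = 13/648 / 43/648 = 13/43
argmax = 1

argmax_v P(Z = v | obs) = 1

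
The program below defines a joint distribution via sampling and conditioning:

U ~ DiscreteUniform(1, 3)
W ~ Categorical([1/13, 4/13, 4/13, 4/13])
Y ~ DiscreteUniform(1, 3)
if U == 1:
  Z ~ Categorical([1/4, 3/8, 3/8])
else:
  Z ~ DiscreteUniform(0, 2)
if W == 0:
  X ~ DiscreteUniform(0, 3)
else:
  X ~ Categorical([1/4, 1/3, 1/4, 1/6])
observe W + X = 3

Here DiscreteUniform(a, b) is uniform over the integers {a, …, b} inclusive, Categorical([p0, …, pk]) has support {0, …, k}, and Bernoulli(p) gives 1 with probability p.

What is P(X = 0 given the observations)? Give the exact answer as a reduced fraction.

P(X = 0 | obs) = 12/43

Enumerate traces; 108 have nonzero weight after conditioning:
  (U=1, W=0, Y=1, Z=0, X=3) weight 1/1872
  (U=1, W=0, Y=1, Z=1, X=3) weight 1/1248
  (U=1, W=0, Y=1, Z=2, X=3) weight 1/1248
  (U=1, W=0, Y=2, Z=0, X=3) weight 1/1872
  (U=1, W=0, Y=2, Z=1, X=3) weight 1/1248
  (U=1, W=0, Y=2, Z=2, X=3) weight 1/1248
  (U=1, W=0, Y=3, Z=0, X=3) weight 1/1872
  (U=1, W=0, Y=3, Z=1, X=3) weight 1/1248
  (U=1, W=1, Y=1, Z=0, X=2) weight 1/468
  (U=1, W=2, Y=1, Z=0, X=1) weight 1/351
  … 98 more
Group by X:
  weight(X=0) = 1/13
  weight(X=1) = 4/39
  weight(X=2) = 1/13
  weight(X=3) = 1/52
Total weight = 1/13 + 4/39 + 1/13 + 1/52 = 43/156
P(X=0 | obs) = 1/13 / 43/156 = 12/43
P(X=1 | obs) = 4/39 / 43/156 = 16/43
P(X=2 | obs) = 1/13 / 43/156 = 12/43
P(X=3 | obs) = 1/52 / 43/156 = 3/43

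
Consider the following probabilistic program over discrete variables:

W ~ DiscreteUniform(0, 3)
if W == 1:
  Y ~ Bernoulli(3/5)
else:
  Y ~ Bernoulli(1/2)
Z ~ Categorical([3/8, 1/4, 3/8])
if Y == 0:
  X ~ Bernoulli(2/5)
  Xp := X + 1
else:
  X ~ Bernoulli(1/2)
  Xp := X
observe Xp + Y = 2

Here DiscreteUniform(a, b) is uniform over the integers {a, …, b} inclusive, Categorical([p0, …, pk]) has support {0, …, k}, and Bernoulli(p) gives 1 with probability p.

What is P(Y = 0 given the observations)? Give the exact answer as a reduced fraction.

Enumerate traces; 24 have nonzero weight after conditioning:
  (W=0, Y=0, Z=0, X=1) weight 3/160
  (W=0, Y=0, Z=1, X=1) weight 1/80
  (W=0, Y=0, Z=2, X=1) weight 3/160
  (W=0, Y=1, Z=0, X=1) weight 3/128
  (W=0, Y=1, Z=1, X=1) weight 1/64
  (W=0, Y=1, Z=2, X=1) weight 3/128
  (W=1, Y=0, Z=0, X=1) weight 3/200
  (W=1, Y=0, Z=1, X=1) weight 1/100
  … 16 more
Group by Y:
  weight(Y=0) = 19/100
  weight(Y=1) = 21/80
Total weight = 19/100 + 21/80 = 181/400
P(Y=0 | obs) = 19/100 / 181/400 = 76/181
P(Y=1 | obs) = 21/80 / 181/400 = 105/181

P(Y = 0 | obs) = 76/181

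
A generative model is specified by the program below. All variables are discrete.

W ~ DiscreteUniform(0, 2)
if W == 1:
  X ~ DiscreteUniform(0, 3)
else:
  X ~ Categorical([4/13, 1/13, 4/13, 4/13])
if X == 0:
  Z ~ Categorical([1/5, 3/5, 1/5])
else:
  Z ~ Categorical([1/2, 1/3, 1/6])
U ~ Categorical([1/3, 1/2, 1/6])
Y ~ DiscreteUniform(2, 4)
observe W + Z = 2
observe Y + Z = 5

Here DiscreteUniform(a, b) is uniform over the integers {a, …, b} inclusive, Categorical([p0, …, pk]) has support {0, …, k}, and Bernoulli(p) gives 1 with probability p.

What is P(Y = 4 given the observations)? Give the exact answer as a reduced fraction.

P(Y = 4 | obs) = 52/75

Enumerate traces; 24 have nonzero weight after conditioning:
  (W=0, X=0, Z=2, U=0, Y=3) weight 4/1755
  (W=0, X=0, Z=2, U=1, Y=3) weight 2/585
  (W=0, X=0, Z=2, U=2, Y=3) weight 2/1755
  (W=0, X=1, Z=2, U=0, Y=3) weight 1/2106
  (W=0, X=1, Z=2, U=1, Y=3) weight 1/1404
  (W=0, X=1, Z=2, U=2, Y=3) weight 1/4212
  (W=0, X=2, Z=2, U=0, Y=3) weight 2/1053
  (W=0, X=2, Z=2, U=1, Y=3) weight 1/351
  (W=1, X=0, Z=1, U=0, Y=4) weight 1/180
  … 15 more
Group by Y:
  weight(Y=3) = 23/1170
  weight(Y=4) = 2/45
Total weight = 23/1170 + 2/45 = 5/78
P(Y=3 | obs) = 23/1170 / 5/78 = 23/75
P(Y=4 | obs) = 2/45 / 5/78 = 52/75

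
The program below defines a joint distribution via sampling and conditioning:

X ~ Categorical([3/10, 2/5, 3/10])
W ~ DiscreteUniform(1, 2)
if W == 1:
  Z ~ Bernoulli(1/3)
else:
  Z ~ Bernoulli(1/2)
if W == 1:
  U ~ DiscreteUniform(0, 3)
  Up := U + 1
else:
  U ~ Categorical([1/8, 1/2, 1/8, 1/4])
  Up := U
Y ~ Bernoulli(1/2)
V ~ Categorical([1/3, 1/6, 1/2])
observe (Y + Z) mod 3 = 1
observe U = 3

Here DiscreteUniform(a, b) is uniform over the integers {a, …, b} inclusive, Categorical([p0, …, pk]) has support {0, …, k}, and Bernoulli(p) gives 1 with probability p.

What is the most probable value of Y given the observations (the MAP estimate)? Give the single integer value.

argmax_v P(Y = v | obs) = 1

Enumerate traces; 36 have nonzero weight after conditioning:
  (X=0, W=1, Z=0, U=3, Y=1, V=0) weight 1/240
  (X=0, W=1, Z=0, U=3, Y=1, V=1) weight 1/480
  (X=0, W=1, Z=0, U=3, Y=1, V=2) weight 1/160
  (X=0, W=1, Z=1, U=3, Y=0, V=0) weight 1/480
  (X=0, W=1, Z=1, U=3, Y=0, V=1) weight 1/960
  (X=0, W=1, Z=1, U=3, Y=0, V=2) weight 1/320
  (X=0, W=2, Z=0, U=3, Y=1, V=0) weight 1/320
  (X=0, W=2, Z=0, U=3, Y=1, V=1) weight 1/640
  … 28 more
Group by Y:
  weight(Y=0) = 5/96
  weight(Y=1) = 7/96
Total weight = 5/96 + 7/96 = 1/8
P(Y=0 | obs) = 5/96 / 1/8 = 5/12
P(Y=1 | obs) = 7/96 / 1/8 = 7/12
argmax = 1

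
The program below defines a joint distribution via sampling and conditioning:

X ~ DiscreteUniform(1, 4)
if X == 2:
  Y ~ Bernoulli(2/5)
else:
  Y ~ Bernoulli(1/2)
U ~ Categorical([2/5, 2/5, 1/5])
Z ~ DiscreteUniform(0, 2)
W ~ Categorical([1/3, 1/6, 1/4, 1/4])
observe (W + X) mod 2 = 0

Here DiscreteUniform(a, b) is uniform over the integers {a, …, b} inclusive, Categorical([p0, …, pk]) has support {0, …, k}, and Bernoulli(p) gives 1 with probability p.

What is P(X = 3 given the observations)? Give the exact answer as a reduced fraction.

P(X = 3 | obs) = 5/24

Enumerate traces; 144 have nonzero weight after conditioning:
  (X=1, Y=0, U=0, Z=0, W=1) weight 1/360
  (X=1, Y=0, U=0, Z=0, W=3) weight 1/240
  (X=1, Y=0, U=0, Z=1, W=1) weight 1/360
  (X=1, Y=0, U=0, Z=1, W=3) weight 1/240
  (X=1, Y=0, U=0, Z=2, W=1) weight 1/360
  (X=1, Y=0, U=0, Z=2, W=3) weight 1/240
  (X=1, Y=0, U=1, Z=0, W=1) weight 1/360
  (X=1, Y=0, U=1, Z=0, W=3) weight 1/240
  (X=2, Y=0, U=0, Z=0, W=0) weight 1/150
  (X=3, Y=0, U=0, Z=0, W=1) weight 1/360
  … 134 more
Group by X:
  weight(X=1) = 5/48
  weight(X=2) = 7/48
  weight(X=3) = 5/48
  weight(X=4) = 7/48
Total weight = 5/48 + 7/48 + 5/48 + 7/48 = 1/2
P(X=1 | obs) = 5/48 / 1/2 = 5/24
P(X=2 | obs) = 7/48 / 1/2 = 7/24
P(X=3 | obs) = 5/48 / 1/2 = 5/24
P(X=4 | obs) = 7/48 / 1/2 = 7/24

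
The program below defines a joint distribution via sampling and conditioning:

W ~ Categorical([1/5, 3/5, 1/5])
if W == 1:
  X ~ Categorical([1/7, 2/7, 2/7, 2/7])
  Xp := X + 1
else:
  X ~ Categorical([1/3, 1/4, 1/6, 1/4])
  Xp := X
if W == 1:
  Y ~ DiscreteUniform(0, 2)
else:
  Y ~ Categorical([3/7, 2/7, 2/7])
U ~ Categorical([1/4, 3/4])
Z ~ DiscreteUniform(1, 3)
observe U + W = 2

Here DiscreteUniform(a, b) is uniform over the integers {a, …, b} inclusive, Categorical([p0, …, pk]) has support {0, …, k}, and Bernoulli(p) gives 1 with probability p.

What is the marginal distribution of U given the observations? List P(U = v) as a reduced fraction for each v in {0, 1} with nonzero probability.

P(U=0) = 1/10, P(U=1) = 9/10

Enumerate traces; 72 have nonzero weight after conditioning:
  (W=1, X=0, Y=0, U=1, Z=1) weight 1/140
  (W=1, X=0, Y=0, U=1, Z=2) weight 1/140
  (W=1, X=0, Y=0, U=1, Z=3) weight 1/140
  (W=1, X=0, Y=1, U=1, Z=1) weight 1/140
  (W=1, X=0, Y=1, U=1, Z=2) weight 1/140
  (W=1, X=0, Y=1, U=1, Z=3) weight 1/140
  (W=1, X=0, Y=2, U=1, Z=1) weight 1/140
  (W=1, X=0, Y=2, U=1, Z=2) weight 1/140
  (W=2, X=0, Y=0, U=0, Z=1) weight 1/420
  … 63 more
Group by U:
  weight(U=0) = 1/20
  weight(U=1) = 9/20
Total weight = 1/20 + 9/20 = 1/2
P(U=0 | obs) = 1/20 / 1/2 = 1/10
P(U=1 | obs) = 9/20 / 1/2 = 9/10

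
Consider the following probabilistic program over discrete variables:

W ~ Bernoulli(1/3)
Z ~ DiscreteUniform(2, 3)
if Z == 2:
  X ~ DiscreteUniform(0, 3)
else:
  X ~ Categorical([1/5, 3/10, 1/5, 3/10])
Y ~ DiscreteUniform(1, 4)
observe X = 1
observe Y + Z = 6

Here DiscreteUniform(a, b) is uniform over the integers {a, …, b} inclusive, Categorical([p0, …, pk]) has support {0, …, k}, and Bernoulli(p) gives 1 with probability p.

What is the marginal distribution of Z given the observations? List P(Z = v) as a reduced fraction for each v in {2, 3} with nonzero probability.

Enumerate traces; 4 have nonzero weight after conditioning:
  (W=0, Z=2, X=1, Y=4) weight 1/48
  (W=0, Z=3, X=1, Y=3) weight 1/40
  (W=1, Z=2, X=1, Y=4) weight 1/96
  (W=1, Z=3, X=1, Y=3) weight 1/80
Group by Z:
  weight(Z=2) = 1/32
  weight(Z=3) = 3/80
Total weight = 1/32 + 3/80 = 11/160
P(Z=2 | obs) = 1/32 / 11/160 = 5/11
P(Z=3 | obs) = 3/80 / 11/160 = 6/11

P(Z=2) = 5/11, P(Z=3) = 6/11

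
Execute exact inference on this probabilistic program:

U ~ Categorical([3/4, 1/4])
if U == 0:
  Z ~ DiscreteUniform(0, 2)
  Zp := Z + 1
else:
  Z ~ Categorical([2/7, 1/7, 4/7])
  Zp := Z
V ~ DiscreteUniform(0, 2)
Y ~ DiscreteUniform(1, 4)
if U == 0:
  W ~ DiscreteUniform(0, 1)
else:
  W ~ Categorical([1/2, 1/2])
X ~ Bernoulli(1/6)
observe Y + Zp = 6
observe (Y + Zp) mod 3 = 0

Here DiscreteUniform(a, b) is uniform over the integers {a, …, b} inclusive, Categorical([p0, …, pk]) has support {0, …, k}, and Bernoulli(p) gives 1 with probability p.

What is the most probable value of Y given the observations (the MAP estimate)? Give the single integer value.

argmax_v P(Y = v | obs) = 4

Enumerate traces; 36 have nonzero weight after conditioning:
  (U=0, Z=1, V=0, Y=4, W=0, X=0) weight 5/576
  (U=0, Z=1, V=0, Y=4, W=0, X=1) weight 1/576
  (U=0, Z=1, V=0, Y=4, W=1, X=0) weight 5/576
  (U=0, Z=1, V=0, Y=4, W=1, X=1) weight 1/576
  (U=0, Z=1, V=1, Y=4, W=0, X=0) weight 5/576
  (U=0, Z=1, V=1, Y=4, W=0, X=1) weight 1/576
  (U=0, Z=1, V=1, Y=4, W=1, X=0) weight 5/576
  (U=0, Z=1, V=1, Y=4, W=1, X=1) weight 1/576
  (U=0, Z=2, V=0, Y=3, W=0, X=0) weight 5/576
  … 27 more
Group by Y:
  weight(Y=3) = 1/16
  weight(Y=4) = 11/112
Total weight = 1/16 + 11/112 = 9/56
P(Y=3 | obs) = 1/16 / 9/56 = 7/18
P(Y=4 | obs) = 11/112 / 9/56 = 11/18
argmax = 4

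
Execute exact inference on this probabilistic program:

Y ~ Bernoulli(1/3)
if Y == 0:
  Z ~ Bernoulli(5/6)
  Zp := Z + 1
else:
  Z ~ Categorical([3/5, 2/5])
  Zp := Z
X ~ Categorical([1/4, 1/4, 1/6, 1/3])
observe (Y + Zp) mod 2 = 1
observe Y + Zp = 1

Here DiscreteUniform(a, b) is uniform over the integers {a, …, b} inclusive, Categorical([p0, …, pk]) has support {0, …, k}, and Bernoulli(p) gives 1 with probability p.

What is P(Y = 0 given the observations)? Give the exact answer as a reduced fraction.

Enumerate traces; 8 have nonzero weight after conditioning:
  (Y=0, Z=0, X=0) weight 1/36
  (Y=0, Z=0, X=1) weight 1/36
  (Y=0, Z=0, X=2) weight 1/54
  (Y=0, Z=0, X=3) weight 1/27
  (Y=1, Z=0, X=0) weight 1/20
  (Y=1, Z=0, X=1) weight 1/20
  (Y=1, Z=0, X=2) weight 1/30
  (Y=1, Z=0, X=3) weight 1/15
Group by Y:
  weight(Y=0) = 1/9
  weight(Y=1) = 1/5
Total weight = 1/9 + 1/5 = 14/45
P(Y=0 | obs) = 1/9 / 14/45 = 5/14
P(Y=1 | obs) = 1/5 / 14/45 = 9/14

P(Y = 0 | obs) = 5/14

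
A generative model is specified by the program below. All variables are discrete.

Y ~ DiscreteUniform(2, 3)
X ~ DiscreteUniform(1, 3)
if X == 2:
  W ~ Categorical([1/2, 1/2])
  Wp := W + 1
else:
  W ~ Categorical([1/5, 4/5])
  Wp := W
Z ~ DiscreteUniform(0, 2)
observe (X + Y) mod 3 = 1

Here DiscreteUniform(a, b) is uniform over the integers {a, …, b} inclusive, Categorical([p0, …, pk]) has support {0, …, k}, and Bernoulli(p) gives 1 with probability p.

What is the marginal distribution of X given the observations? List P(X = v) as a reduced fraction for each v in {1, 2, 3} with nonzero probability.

Enumerate traces; 12 have nonzero weight after conditioning:
  (Y=2, X=2, W=0, Z=0) weight 1/36
  (Y=2, X=2, W=0, Z=1) weight 1/36
  (Y=2, X=2, W=0, Z=2) weight 1/36
  (Y=2, X=2, W=1, Z=0) weight 1/36
  (Y=2, X=2, W=1, Z=1) weight 1/36
  (Y=2, X=2, W=1, Z=2) weight 1/36
  (Y=3, X=1, W=0, Z=0) weight 1/90
  (Y=3, X=1, W=0, Z=1) weight 1/90
  … 4 more
Group by X:
  weight(X=1) = 1/6
  weight(X=2) = 1/6
Total weight = 1/6 + 1/6 = 1/3
P(X=1 | obs) = 1/6 / 1/3 = 1/2
P(X=2 | obs) = 1/6 / 1/3 = 1/2

P(X=1) = 1/2, P(X=2) = 1/2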